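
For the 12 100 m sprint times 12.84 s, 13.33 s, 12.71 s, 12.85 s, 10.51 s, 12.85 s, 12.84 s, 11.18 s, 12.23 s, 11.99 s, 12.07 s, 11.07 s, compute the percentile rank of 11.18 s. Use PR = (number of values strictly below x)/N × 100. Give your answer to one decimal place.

16.7

N = 12.
Strictly below 11.18: 2. Equal to 11.18: 1.
PR = 2/12 × 100 = 16.7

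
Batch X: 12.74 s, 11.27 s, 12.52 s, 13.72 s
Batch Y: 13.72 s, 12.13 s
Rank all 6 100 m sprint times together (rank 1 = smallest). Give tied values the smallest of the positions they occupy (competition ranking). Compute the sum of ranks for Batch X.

13

Sorted (ascending): 11.27, 12.13, 12.52, 12.74, 13.72, 13.72
The 2 values of 13.72 occupy positions 5–6 → each gets rank 5.
Batch X values → pooled ranks: 12.74→4, 11.27→1, 12.52→3, 13.72→5
Rank sum = 4 + 1 + 3 + 5 = 13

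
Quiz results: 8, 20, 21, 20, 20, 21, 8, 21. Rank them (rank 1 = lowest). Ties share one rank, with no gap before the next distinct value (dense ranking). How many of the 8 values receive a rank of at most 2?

5

Sorted (ascending): 8, 8, 20, 20, 20, 21, 21, 21
The 2 values of 8 share dense rank 1.
The 3 values of 20 share dense rank 2.
The 3 values of 21 share dense rank 3.
Ranks ≤ 2: {1, 1, 2, 2, 2} → 5 values.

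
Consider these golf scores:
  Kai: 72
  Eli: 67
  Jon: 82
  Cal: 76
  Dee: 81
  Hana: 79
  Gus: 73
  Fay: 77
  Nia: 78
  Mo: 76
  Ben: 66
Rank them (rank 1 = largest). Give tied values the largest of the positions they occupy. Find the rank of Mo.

Sorted (descending): 82, 81, 79, 78, 77, 76, 76, 73, 72, 67, 66
The 2 values of 76 occupy positions 6–7 → each gets rank 7.
Mo has value 76 → rank 7.

7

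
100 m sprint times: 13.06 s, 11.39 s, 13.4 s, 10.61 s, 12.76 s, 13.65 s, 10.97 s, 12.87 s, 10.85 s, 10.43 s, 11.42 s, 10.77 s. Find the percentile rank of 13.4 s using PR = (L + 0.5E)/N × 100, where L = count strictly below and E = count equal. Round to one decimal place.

87.5

N = 12.
Strictly below 13.4: 10. Equal to 13.4: 1.
PR = (10 + 0.5·1)/12 × 100 = 87.5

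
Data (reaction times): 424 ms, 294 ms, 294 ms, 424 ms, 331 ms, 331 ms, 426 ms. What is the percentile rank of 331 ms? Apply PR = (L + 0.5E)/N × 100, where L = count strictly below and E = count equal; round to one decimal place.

42.9

N = 7.
Strictly below 331: 2. Equal to 331: 2.
PR = (2 + 0.5·2)/7 × 100 = 42.9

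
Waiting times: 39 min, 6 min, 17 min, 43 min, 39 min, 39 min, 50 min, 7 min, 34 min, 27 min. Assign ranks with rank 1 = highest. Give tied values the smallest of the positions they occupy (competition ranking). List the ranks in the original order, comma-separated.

Sorted (descending): 50, 43, 39, 39, 39, 34, 27, 17, 7, 6
The 3 values of 39 occupy positions 3–5 → each gets rank 3.

3, 10, 8, 2, 3, 3, 1, 9, 6, 7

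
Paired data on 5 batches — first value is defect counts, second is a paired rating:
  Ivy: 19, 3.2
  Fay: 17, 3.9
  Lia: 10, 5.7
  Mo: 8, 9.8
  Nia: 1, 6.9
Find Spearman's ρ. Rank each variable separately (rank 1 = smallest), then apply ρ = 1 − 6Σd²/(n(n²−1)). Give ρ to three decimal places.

Ranks of variable 1: 5, 4, 3, 2, 1
Ranks of variable 2: 1, 2, 3, 5, 4
d = r₁ − r₂: 4, 2, 0, -3, -3
d²: 16, 4, 0, 9, 9; Σd² = 38
ρ = 1 − 6·38/(5·24) = 1 − 228/120 = -0.900

-0.900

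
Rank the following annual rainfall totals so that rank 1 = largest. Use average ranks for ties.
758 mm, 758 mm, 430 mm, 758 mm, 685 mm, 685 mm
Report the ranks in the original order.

2, 2, 6, 2, 4.5, 4.5

Sorted (descending): 758, 758, 758, 685, 685, 430
The 3 values of 758 occupy positions 1–3 → average rank 2.
The 2 values of 685 occupy positions 4–5 → average rank (4+5)/2 = 4.5.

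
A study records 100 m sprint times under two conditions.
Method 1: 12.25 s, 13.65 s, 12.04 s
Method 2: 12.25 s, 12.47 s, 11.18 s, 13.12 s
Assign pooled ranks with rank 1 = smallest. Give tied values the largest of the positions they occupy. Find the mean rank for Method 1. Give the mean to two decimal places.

Sorted (ascending): 11.18, 12.04, 12.25, 12.25, 12.47, 13.12, 13.65
The 2 values of 12.25 occupy positions 3–4 → each gets rank 4.
Method 1 values → pooled ranks: 12.25→4, 13.65→7, 12.04→2
Mean rank = (4 + 7 + 2) / 3 = 4.33

4.33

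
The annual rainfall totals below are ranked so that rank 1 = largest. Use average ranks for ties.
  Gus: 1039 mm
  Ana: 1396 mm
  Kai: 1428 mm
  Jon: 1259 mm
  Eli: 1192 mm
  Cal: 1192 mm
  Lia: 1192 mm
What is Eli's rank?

5

Sorted (descending): 1428, 1396, 1259, 1192, 1192, 1192, 1039
The 3 values of 1192 occupy positions 4–6 → average rank 5.
Eli has value 1192 mm → rank 5.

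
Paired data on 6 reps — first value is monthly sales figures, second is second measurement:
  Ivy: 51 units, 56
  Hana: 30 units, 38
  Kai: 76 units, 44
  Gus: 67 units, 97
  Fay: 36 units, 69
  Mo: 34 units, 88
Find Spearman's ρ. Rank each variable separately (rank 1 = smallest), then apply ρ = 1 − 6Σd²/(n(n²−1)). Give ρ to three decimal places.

Ranks of variable 1: 4, 1, 6, 5, 3, 2
Ranks of variable 2: 3, 1, 2, 6, 4, 5
d = r₁ − r₂: 1, 0, 4, -1, -1, -3
d²: 1, 0, 16, 1, 1, 9; Σd² = 28
ρ = 1 − 6·28/(6·35) = 1 − 168/210 = 0.200

0.200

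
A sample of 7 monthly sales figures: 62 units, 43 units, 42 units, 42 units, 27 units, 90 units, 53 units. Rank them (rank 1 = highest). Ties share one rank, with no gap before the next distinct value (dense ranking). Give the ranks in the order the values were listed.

Sorted (descending): 90, 62, 53, 43, 42, 42, 27
The 2 values of 42 share dense rank 5.
Remaining distinct values take the next consecutive integers.

2, 4, 5, 5, 6, 1, 3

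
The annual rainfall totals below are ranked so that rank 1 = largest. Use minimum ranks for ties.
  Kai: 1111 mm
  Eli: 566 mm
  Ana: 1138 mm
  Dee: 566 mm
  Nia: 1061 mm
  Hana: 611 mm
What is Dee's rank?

5

Sorted (descending): 1138, 1111, 1061, 611, 566, 566
The 2 values of 566 occupy positions 5–6 → each gets rank 5.
Dee has value 566 mm → rank 5.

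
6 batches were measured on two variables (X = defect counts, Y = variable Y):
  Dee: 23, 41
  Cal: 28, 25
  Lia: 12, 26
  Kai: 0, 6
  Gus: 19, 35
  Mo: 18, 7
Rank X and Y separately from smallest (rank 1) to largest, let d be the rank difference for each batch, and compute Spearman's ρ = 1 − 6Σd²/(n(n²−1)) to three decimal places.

Ranks of variable 1: 5, 6, 2, 1, 4, 3
Ranks of variable 2: 6, 3, 4, 1, 5, 2
d = r₁ − r₂: -1, 3, -2, 0, -1, 1
d²: 1, 9, 4, 0, 1, 1; Σd² = 16
ρ = 1 − 6·16/(6·35) = 1 − 96/210 = 0.543

0.543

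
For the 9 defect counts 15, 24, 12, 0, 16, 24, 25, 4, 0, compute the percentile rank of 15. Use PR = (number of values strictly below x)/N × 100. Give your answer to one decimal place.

N = 9.
Strictly below 15: 4. Equal to 15: 1.
PR = 4/9 × 100 = 44.4

44.4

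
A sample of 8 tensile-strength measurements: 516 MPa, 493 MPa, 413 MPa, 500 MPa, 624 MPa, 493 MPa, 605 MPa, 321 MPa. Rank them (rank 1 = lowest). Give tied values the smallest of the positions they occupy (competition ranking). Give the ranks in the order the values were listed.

Sorted (ascending): 321, 413, 493, 493, 500, 516, 605, 624
The 2 values of 493 occupy positions 3–4 → each gets rank 3.

6, 3, 2, 5, 8, 3, 7, 1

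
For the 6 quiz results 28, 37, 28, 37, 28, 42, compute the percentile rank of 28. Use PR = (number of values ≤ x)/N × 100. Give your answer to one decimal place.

N = 6.
Strictly below 28: 0. Equal to 28: 3.
PR = 3/6 × 100 = 50.0

50.0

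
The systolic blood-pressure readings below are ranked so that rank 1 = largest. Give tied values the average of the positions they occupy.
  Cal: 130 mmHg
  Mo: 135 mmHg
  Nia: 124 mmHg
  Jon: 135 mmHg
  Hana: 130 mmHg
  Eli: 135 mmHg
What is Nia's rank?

Sorted (descending): 135, 135, 135, 130, 130, 124
The 3 values of 135 occupy positions 1–3 → average rank 2.
The 2 values of 130 occupy positions 4–5 → average rank (4+5)/2 = 4.5.
Nia has value 124 mmHg → rank 6.

6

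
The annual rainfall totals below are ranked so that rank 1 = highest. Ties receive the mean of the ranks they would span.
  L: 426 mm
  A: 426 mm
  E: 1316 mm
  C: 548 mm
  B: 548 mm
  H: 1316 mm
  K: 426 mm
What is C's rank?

3.5

Sorted (descending): 1316, 1316, 548, 548, 426, 426, 426
The 2 values of 1316 occupy positions 1–2 → average rank (1+2)/2 = 1.5.
The 2 values of 548 occupy positions 3–4 → average rank (3+4)/2 = 3.5.
The 3 values of 426 occupy positions 5–7 → average rank 6.
C has value 548 mm → rank 3.5.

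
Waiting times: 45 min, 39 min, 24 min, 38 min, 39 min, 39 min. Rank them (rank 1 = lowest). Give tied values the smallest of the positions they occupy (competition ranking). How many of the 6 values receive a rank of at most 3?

5

Sorted (ascending): 24, 38, 39, 39, 39, 45
The 3 values of 39 occupy positions 3–5 → each gets rank 3.
Ranks ≤ 3: {1, 2, 3, 3, 3} → 5 values.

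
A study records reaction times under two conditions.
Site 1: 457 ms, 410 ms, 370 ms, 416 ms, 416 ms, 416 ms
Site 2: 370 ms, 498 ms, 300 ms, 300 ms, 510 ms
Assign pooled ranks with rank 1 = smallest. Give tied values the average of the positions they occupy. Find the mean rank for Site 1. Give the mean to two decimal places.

6.42

Sorted (ascending): 300, 300, 370, 370, 410, 416, 416, 416, 457, 498, 510
The 2 values of 300 occupy positions 1–2 → average rank (1+2)/2 = 1.5.
The 2 values of 370 occupy positions 3–4 → average rank (3+4)/2 = 3.5.
The 3 values of 416 occupy positions 6–8 → average rank 7.
Site 1 values → pooled ranks: 457→9, 410→5, 370→3.5, 416→7, 416→7, 416→7
Mean rank = (9 + 5 + 3.5 + 7 + 7 + 7) / 6 = 6.42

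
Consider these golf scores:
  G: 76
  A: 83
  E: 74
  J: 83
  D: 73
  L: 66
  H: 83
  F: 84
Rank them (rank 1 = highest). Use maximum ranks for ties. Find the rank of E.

6

Sorted (descending): 84, 83, 83, 83, 76, 74, 73, 66
The 3 values of 83 occupy positions 2–4 → each gets rank 4.
E has value 74 → rank 6.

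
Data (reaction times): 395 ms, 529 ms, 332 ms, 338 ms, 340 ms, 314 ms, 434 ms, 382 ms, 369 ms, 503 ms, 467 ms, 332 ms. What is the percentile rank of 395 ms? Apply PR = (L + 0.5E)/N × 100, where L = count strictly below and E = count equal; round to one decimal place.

N = 12.
Strictly below 395: 7. Equal to 395: 1.
PR = (7 + 0.5·1)/12 × 100 = 62.5

62.5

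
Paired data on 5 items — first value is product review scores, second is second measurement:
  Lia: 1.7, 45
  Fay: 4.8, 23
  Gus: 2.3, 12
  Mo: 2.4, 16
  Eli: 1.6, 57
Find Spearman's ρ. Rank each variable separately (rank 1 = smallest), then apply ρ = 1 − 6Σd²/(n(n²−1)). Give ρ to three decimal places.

Ranks of variable 1: 2, 5, 3, 4, 1
Ranks of variable 2: 4, 3, 1, 2, 5
d = r₁ − r₂: -2, 2, 2, 2, -4
d²: 4, 4, 4, 4, 16; Σd² = 32
ρ = 1 − 6·32/(5·24) = 1 − 192/120 = -0.600

-0.600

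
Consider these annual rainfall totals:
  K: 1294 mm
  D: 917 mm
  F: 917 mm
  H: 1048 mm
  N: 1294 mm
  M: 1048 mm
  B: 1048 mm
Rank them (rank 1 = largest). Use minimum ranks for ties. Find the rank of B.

3

Sorted (descending): 1294, 1294, 1048, 1048, 1048, 917, 917
The 2 values of 1294 occupy positions 1–2 → each gets rank 1.
The 3 values of 1048 occupy positions 3–5 → each gets rank 3.
The 2 values of 917 occupy positions 6–7 → each gets rank 6.
B has value 1048 mm → rank 3.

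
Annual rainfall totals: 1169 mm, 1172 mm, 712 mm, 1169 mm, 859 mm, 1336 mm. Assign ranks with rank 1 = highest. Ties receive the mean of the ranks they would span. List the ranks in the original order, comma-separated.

3.5, 2, 6, 3.5, 5, 1

Sorted (descending): 1336, 1172, 1169, 1169, 859, 712
The 2 values of 1169 occupy positions 3–4 → average rank (3+4)/2 = 3.5.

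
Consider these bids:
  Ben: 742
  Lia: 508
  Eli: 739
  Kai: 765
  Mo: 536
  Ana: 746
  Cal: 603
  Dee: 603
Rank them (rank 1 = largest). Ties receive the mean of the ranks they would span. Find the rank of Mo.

Sorted (descending): 765, 746, 742, 739, 603, 603, 536, 508
The 2 values of 603 occupy positions 5–6 → average rank (5+6)/2 = 5.5.
Mo has value 536 → rank 7.

7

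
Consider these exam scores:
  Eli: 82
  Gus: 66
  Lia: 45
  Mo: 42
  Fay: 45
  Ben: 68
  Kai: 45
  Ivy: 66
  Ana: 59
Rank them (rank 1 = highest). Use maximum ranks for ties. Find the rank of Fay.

Sorted (descending): 82, 68, 66, 66, 59, 45, 45, 45, 42
The 2 values of 66 occupy positions 3–4 → each gets rank 4.
The 3 values of 45 occupy positions 6–8 → each gets rank 8.
Fay has value 45 → rank 8.

8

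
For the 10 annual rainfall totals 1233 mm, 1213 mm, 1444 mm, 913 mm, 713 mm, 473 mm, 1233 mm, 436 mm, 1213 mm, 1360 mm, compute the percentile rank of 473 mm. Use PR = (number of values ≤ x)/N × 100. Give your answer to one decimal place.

20.0

N = 10.
Strictly below 473: 1. Equal to 473: 1.
PR = 2/10 × 100 = 20.0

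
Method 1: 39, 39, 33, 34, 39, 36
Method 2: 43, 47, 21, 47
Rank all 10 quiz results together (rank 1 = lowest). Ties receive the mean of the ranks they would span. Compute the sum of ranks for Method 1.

Sorted (ascending): 21, 33, 34, 36, 39, 39, 39, 43, 47, 47
The 3 values of 39 occupy positions 5–7 → average rank 6.
The 2 values of 47 occupy positions 9–10 → average rank (9+10)/2 = 9.5.
Method 1 values → pooled ranks: 39→6, 39→6, 33→2, 34→3, 39→6, 36→4
Rank sum = 6 + 6 + 2 + 3 + 6 + 4 = 27

27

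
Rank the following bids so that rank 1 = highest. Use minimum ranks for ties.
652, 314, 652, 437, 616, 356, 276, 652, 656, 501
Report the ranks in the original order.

2, 9, 2, 7, 5, 8, 10, 2, 1, 6

Sorted (descending): 656, 652, 652, 652, 616, 501, 437, 356, 314, 276
The 3 values of 652 occupy positions 2–4 → each gets rank 2.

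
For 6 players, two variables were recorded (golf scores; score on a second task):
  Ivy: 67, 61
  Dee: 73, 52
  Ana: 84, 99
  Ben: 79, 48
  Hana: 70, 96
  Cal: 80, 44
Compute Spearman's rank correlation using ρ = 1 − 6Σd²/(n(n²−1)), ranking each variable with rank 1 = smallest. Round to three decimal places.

-0.086

Ranks of variable 1: 1, 3, 6, 4, 2, 5
Ranks of variable 2: 4, 3, 6, 2, 5, 1
d = r₁ − r₂: -3, 0, 0, 2, -3, 4
d²: 9, 0, 0, 4, 9, 16; Σd² = 38
ρ = 1 − 6·38/(6·35) = 1 − 228/210 = -0.086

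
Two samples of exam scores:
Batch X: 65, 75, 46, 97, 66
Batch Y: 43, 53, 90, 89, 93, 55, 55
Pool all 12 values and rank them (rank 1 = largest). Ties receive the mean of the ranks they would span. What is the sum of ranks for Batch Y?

Sorted (descending): 97, 93, 90, 89, 75, 66, 65, 55, 55, 53, 46, 43
The 2 values of 55 occupy positions 8–9 → average rank (8+9)/2 = 8.5.
Batch Y values → pooled ranks: 43→12, 53→10, 90→3, 89→4, 93→2, 55→8.5, 55→8.5
Rank sum = 12 + 10 + 3 + 4 + 2 + 8.5 + 8.5 = 48

48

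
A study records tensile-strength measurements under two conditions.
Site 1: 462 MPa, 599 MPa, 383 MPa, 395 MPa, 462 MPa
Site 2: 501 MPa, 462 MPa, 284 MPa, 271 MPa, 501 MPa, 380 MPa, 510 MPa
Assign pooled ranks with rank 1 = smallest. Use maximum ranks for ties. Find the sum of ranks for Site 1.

Sorted (ascending): 271, 284, 380, 383, 395, 462, 462, 462, 501, 501, 510, 599
The 3 values of 462 occupy positions 6–8 → each gets rank 8.
The 2 values of 501 occupy positions 9–10 → each gets rank 10.
Site 1 values → pooled ranks: 462→8, 599→12, 383→4, 395→5, 462→8
Rank sum = 8 + 12 + 4 + 5 + 8 = 37

37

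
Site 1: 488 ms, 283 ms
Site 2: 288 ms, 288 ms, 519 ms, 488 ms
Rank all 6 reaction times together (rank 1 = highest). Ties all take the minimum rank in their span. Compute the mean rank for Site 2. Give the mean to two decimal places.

Sorted (descending): 519, 488, 488, 288, 288, 283
The 2 values of 488 occupy positions 2–3 → each gets rank 2.
The 2 values of 288 occupy positions 4–5 → each gets rank 4.
Site 2 values → pooled ranks: 288→4, 288→4, 519→1, 488→2
Mean rank = (4 + 4 + 1 + 2) / 4 = 2.75

2.75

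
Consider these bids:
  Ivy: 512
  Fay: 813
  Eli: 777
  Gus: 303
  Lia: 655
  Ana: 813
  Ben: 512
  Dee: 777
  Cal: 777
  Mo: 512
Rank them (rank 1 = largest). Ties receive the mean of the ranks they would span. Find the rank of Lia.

6

Sorted (descending): 813, 813, 777, 777, 777, 655, 512, 512, 512, 303
The 2 values of 813 occupy positions 1–2 → average rank (1+2)/2 = 1.5.
The 3 values of 777 occupy positions 3–5 → average rank 4.
The 3 values of 512 occupy positions 7–9 → average rank 8.
Lia has value 655 → rank 6.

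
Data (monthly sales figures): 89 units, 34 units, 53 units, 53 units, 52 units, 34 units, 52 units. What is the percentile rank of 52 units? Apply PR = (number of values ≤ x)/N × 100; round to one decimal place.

N = 7.
Strictly below 52: 2. Equal to 52: 2.
PR = 4/7 × 100 = 57.1

57.1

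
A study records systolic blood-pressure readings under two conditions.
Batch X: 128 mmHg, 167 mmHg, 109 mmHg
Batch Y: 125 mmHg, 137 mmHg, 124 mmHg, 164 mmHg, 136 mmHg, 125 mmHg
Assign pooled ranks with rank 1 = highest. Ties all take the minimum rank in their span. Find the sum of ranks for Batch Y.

Sorted (descending): 167, 164, 137, 136, 128, 125, 125, 124, 109
The 2 values of 125 occupy positions 6–7 → each gets rank 6.
Batch Y values → pooled ranks: 125→6, 137→3, 124→8, 164→2, 136→4, 125→6
Rank sum = 6 + 3 + 8 + 2 + 4 + 6 = 29

29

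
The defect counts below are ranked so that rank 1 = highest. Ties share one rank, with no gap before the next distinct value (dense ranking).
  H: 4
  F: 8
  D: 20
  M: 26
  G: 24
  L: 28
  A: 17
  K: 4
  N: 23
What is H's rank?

Sorted (descending): 28, 26, 24, 23, 20, 17, 8, 4, 4
The 2 values of 4 share dense rank 8.
Remaining distinct values take the next consecutive integers.
H has value 4 → rank 8.

8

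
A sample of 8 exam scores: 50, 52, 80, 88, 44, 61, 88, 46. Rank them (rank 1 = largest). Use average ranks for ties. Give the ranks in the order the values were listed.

Sorted (descending): 88, 88, 80, 61, 52, 50, 46, 44
The 2 values of 88 occupy positions 1–2 → average rank (1+2)/2 = 1.5.

6, 5, 3, 1.5, 8, 4, 1.5, 7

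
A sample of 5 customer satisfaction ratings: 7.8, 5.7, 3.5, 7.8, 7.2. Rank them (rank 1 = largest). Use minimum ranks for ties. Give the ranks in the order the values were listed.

Sorted (descending): 7.8, 7.8, 7.2, 5.7, 3.5
The 2 values of 7.8 occupy positions 1–2 → each gets rank 1.

1, 4, 5, 1, 3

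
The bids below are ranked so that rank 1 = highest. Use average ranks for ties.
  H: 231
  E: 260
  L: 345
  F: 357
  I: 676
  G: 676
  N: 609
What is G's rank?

1.5

Sorted (descending): 676, 676, 609, 357, 345, 260, 231
The 2 values of 676 occupy positions 1–2 → average rank (1+2)/2 = 1.5.
G has value 676 → rank 1.5.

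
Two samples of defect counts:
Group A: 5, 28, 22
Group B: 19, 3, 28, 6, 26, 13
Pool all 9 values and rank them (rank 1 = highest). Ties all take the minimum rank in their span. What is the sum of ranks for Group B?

Sorted (descending): 28, 28, 26, 22, 19, 13, 6, 5, 3
The 2 values of 28 occupy positions 1–2 → each gets rank 1.
Group B values → pooled ranks: 19→5, 3→9, 28→1, 6→7, 26→3, 13→6
Rank sum = 5 + 9 + 1 + 7 + 3 + 6 = 31

31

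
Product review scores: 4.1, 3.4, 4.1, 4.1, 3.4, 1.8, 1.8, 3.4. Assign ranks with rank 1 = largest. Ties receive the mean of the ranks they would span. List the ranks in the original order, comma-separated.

2, 5, 2, 2, 5, 7.5, 7.5, 5

Sorted (descending): 4.1, 4.1, 4.1, 3.4, 3.4, 3.4, 1.8, 1.8
The 3 values of 4.1 occupy positions 1–3 → average rank 2.
The 3 values of 3.4 occupy positions 4–6 → average rank 5.
The 2 values of 1.8 occupy positions 7–8 → average rank (7+8)/2 = 7.5.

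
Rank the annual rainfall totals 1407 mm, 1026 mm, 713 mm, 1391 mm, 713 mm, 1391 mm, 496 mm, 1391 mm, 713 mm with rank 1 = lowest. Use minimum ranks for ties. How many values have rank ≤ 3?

4

Sorted (ascending): 496, 713, 713, 713, 1026, 1391, 1391, 1391, 1407
The 3 values of 713 occupy positions 2–4 → each gets rank 2.
The 3 values of 1391 occupy positions 6–8 → each gets rank 6.
Ranks ≤ 3: {1, 2, 2, 2} → 4 values.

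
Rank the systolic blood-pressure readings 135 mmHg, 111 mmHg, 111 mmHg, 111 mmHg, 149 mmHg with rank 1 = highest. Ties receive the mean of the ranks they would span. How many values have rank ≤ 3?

2

Sorted (descending): 149, 135, 111, 111, 111
The 3 values of 111 occupy positions 3–5 → average rank 4.
Ranks ≤ 3: {1, 2} → 2 values.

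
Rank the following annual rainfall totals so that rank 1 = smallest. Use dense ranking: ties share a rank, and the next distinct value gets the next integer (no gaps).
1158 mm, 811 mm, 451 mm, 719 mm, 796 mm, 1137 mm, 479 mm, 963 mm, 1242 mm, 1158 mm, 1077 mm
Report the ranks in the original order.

9, 5, 1, 3, 4, 8, 2, 6, 10, 9, 7

Sorted (ascending): 451, 479, 719, 796, 811, 963, 1077, 1137, 1158, 1158, 1242
The 2 values of 1158 share dense rank 9.
Remaining distinct values take the next consecutive integers.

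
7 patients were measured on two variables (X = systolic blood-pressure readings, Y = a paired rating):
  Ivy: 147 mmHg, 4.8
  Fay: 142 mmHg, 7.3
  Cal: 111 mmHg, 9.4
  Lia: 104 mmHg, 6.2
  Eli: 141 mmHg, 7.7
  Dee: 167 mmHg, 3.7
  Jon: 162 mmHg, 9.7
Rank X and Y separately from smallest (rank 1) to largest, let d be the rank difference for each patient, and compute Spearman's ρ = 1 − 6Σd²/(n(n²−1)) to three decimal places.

Ranks of variable 1: 5, 4, 2, 1, 3, 7, 6
Ranks of variable 2: 2, 4, 6, 3, 5, 1, 7
d = r₁ − r₂: 3, 0, -4, -2, -2, 6, -1
d²: 9, 0, 16, 4, 4, 36, 1; Σd² = 70
ρ = 1 − 6·70/(7·48) = 1 − 420/336 = -0.250

-0.250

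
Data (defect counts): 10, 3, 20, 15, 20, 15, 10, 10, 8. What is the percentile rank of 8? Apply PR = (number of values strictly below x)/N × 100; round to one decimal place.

N = 9.
Strictly below 8: 1. Equal to 8: 1.
PR = 1/9 × 100 = 11.1

11.1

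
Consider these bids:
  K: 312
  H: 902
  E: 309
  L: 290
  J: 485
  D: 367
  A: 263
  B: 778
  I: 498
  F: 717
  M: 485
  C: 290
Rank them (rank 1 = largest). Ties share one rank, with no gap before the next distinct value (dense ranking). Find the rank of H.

1

Sorted (descending): 902, 778, 717, 498, 485, 485, 367, 312, 309, 290, 290, 263
The 2 values of 485 share dense rank 5.
The 2 values of 290 share dense rank 9.
Remaining distinct values take the next consecutive integers.
H has value 902 → rank 1.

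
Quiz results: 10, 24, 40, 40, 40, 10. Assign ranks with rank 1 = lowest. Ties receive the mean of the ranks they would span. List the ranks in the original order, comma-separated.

Sorted (ascending): 10, 10, 24, 40, 40, 40
The 2 values of 10 occupy positions 1–2 → average rank (1+2)/2 = 1.5.
The 3 values of 40 occupy positions 4–6 → average rank 5.

1.5, 3, 5, 5, 5, 1.5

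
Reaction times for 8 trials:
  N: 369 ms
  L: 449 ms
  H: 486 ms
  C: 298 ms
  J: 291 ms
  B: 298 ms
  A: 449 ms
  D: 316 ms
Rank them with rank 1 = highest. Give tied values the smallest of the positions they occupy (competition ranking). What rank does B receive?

6

Sorted (descending): 486, 449, 449, 369, 316, 298, 298, 291
The 2 values of 449 occupy positions 2–3 → each gets rank 2.
The 2 values of 298 occupy positions 6–7 → each gets rank 6.
B has value 298 ms → rank 6.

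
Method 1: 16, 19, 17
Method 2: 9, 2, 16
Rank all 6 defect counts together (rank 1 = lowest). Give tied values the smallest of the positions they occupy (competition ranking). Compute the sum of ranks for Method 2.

6

Sorted (ascending): 2, 9, 16, 16, 17, 19
The 2 values of 16 occupy positions 3–4 → each gets rank 3.
Method 2 values → pooled ranks: 9→2, 2→1, 16→3
Rank sum = 2 + 1 + 3 = 6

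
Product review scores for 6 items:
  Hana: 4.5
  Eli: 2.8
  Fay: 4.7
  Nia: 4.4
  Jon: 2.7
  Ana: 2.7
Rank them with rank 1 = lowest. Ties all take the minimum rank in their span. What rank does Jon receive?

1

Sorted (ascending): 2.7, 2.7, 2.8, 4.4, 4.5, 4.7
The 2 values of 2.7 occupy positions 1–2 → each gets rank 1.
Jon has value 2.7 → rank 1.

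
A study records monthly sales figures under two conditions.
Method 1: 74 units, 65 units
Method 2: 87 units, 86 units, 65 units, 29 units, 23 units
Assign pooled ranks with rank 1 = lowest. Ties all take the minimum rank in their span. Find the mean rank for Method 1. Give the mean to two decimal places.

Sorted (ascending): 23, 29, 65, 65, 74, 86, 87
The 2 values of 65 occupy positions 3–4 → each gets rank 3.
Method 1 values → pooled ranks: 74→5, 65→3
Mean rank = (5 + 3) / 2 = 4.00

4.00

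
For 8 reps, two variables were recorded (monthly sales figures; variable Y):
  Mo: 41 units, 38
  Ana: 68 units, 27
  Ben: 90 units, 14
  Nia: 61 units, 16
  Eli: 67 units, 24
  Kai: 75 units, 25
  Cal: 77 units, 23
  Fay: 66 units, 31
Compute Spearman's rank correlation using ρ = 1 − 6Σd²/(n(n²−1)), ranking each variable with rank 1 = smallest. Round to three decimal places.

Ranks of variable 1: 1, 5, 8, 2, 4, 6, 7, 3
Ranks of variable 2: 8, 6, 1, 2, 4, 5, 3, 7
d = r₁ − r₂: -7, -1, 7, 0, 0, 1, 4, -4
d²: 49, 1, 49, 0, 0, 1, 16, 16; Σd² = 132
ρ = 1 − 6·132/(8·63) = 1 − 792/504 = -0.571

-0.571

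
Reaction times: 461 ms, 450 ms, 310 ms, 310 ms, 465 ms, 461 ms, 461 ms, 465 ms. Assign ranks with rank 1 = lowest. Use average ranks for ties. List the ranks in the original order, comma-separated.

5, 3, 1.5, 1.5, 7.5, 5, 5, 7.5

Sorted (ascending): 310, 310, 450, 461, 461, 461, 465, 465
The 2 values of 310 occupy positions 1–2 → average rank (1+2)/2 = 1.5.
The 3 values of 461 occupy positions 4–6 → average rank 5.
The 2 values of 465 occupy positions 7–8 → average rank (7+8)/2 = 7.5.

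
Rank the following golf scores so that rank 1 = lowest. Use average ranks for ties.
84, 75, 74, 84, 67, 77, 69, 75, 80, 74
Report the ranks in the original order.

Sorted (ascending): 67, 69, 74, 74, 75, 75, 77, 80, 84, 84
The 2 values of 74 occupy positions 3–4 → average rank (3+4)/2 = 3.5.
The 2 values of 75 occupy positions 5–6 → average rank (5+6)/2 = 5.5.
The 2 values of 84 occupy positions 9–10 → average rank (9+10)/2 = 9.5.

9.5, 5.5, 3.5, 9.5, 1, 7, 2, 5.5, 8, 3.5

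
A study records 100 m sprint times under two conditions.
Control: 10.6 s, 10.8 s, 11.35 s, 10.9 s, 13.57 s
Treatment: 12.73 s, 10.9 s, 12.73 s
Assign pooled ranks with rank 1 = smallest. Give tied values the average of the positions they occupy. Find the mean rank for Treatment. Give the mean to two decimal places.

Sorted (ascending): 10.6, 10.8, 10.9, 10.9, 11.35, 12.73, 12.73, 13.57
The 2 values of 10.9 occupy positions 3–4 → average rank (3+4)/2 = 3.5.
The 2 values of 12.73 occupy positions 6–7 → average rank (6+7)/2 = 6.5.
Treatment values → pooled ranks: 12.73→6.5, 10.9→3.5, 12.73→6.5
Mean rank = (6.5 + 3.5 + 6.5) / 3 = 5.50

5.50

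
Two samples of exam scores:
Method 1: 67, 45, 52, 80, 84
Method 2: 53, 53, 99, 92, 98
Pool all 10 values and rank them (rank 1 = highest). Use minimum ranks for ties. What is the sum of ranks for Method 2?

Sorted (descending): 99, 98, 92, 84, 80, 67, 53, 53, 52, 45
The 2 values of 53 occupy positions 7–8 → each gets rank 7.
Method 2 values → pooled ranks: 53→7, 53→7, 99→1, 92→3, 98→2
Rank sum = 7 + 7 + 1 + 3 + 2 = 20

20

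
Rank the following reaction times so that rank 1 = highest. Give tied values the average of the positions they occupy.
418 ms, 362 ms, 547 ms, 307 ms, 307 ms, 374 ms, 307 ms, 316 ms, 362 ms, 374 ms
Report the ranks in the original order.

2, 5.5, 1, 9, 9, 3.5, 9, 7, 5.5, 3.5

Sorted (descending): 547, 418, 374, 374, 362, 362, 316, 307, 307, 307
The 2 values of 374 occupy positions 3–4 → average rank (3+4)/2 = 3.5.
The 2 values of 362 occupy positions 5–6 → average rank (5+6)/2 = 5.5.
The 3 values of 307 occupy positions 8–10 → average rank 9.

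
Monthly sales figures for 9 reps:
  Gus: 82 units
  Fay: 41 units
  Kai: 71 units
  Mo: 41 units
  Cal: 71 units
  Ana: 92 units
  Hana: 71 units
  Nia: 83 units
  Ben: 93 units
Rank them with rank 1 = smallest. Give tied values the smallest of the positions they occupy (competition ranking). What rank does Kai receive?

3

Sorted (ascending): 41, 41, 71, 71, 71, 82, 83, 92, 93
The 2 values of 41 occupy positions 1–2 → each gets rank 1.
The 3 values of 71 occupy positions 3–5 → each gets rank 3.
Kai has value 71 units → rank 3.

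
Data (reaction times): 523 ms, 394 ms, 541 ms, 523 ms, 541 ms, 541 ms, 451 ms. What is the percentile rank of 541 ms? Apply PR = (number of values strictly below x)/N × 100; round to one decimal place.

57.1

N = 7.
Strictly below 541: 4. Equal to 541: 3.
PR = 4/7 × 100 = 57.1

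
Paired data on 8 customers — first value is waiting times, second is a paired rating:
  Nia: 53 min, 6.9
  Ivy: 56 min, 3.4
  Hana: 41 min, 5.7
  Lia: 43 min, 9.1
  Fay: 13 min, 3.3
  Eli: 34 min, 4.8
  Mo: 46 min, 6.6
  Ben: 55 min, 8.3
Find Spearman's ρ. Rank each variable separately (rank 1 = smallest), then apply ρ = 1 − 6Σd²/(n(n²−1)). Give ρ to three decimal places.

0.357

Ranks of variable 1: 6, 8, 3, 4, 1, 2, 5, 7
Ranks of variable 2: 6, 2, 4, 8, 1, 3, 5, 7
d = r₁ − r₂: 0, 6, -1, -4, 0, -1, 0, 0
d²: 0, 36, 1, 16, 0, 1, 0, 0; Σd² = 54
ρ = 1 − 6·54/(8·63) = 1 − 324/504 = 0.357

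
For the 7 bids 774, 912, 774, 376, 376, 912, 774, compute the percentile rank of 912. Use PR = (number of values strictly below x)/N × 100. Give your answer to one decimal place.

N = 7.
Strictly below 912: 5. Equal to 912: 2.
PR = 5/7 × 100 = 71.4

71.4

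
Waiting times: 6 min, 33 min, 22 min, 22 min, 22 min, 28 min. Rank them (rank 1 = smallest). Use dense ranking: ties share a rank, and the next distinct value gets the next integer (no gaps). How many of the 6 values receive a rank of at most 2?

4

Sorted (ascending): 6, 22, 22, 22, 28, 33
The 3 values of 22 share dense rank 2.
Remaining distinct values take the next consecutive integers.
Ranks ≤ 2: {1, 2, 2, 2} → 4 values.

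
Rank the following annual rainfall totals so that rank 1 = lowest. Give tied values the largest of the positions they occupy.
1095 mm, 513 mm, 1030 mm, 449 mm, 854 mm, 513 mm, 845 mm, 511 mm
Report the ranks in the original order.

Sorted (ascending): 449, 511, 513, 513, 845, 854, 1030, 1095
The 2 values of 513 occupy positions 3–4 → each gets rank 4.

8, 4, 7, 1, 6, 4, 5, 2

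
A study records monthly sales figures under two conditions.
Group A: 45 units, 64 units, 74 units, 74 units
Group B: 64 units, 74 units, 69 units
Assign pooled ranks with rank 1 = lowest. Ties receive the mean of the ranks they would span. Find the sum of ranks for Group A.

15.5

Sorted (ascending): 45, 64, 64, 69, 74, 74, 74
The 2 values of 64 occupy positions 2–3 → average rank (2+3)/2 = 2.5.
The 3 values of 74 occupy positions 5–7 → average rank 6.
Group A values → pooled ranks: 45→1, 64→2.5, 74→6, 74→6
Rank sum = 1 + 2.5 + 6 + 6 = 15.5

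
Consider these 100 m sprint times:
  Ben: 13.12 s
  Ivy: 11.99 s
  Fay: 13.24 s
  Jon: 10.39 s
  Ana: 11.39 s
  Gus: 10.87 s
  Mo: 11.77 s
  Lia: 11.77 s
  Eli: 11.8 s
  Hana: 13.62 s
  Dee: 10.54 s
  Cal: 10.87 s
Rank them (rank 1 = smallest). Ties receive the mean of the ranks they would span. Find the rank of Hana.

Sorted (ascending): 10.39, 10.54, 10.87, 10.87, 11.39, 11.77, 11.77, 11.8, 11.99, 13.12, 13.24, 13.62
The 2 values of 10.87 occupy positions 3–4 → average rank (3+4)/2 = 3.5.
The 2 values of 11.77 occupy positions 6–7 → average rank (6+7)/2 = 6.5.
Hana has value 13.62 s → rank 12.

12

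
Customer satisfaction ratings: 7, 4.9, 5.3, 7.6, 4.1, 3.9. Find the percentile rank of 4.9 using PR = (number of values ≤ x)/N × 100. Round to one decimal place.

N = 6.
Strictly below 4.9: 2. Equal to 4.9: 1.
PR = 3/6 × 100 = 50.0

50.0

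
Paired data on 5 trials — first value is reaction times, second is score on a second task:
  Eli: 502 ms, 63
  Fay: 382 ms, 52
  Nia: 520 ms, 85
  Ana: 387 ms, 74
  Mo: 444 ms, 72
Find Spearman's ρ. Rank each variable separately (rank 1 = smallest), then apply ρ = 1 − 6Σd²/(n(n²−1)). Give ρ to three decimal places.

Ranks of variable 1: 4, 1, 5, 2, 3
Ranks of variable 2: 2, 1, 5, 4, 3
d = r₁ − r₂: 2, 0, 0, -2, 0
d²: 4, 0, 0, 4, 0; Σd² = 8
ρ = 1 − 6·8/(5·24) = 1 − 48/120 = 0.600

0.600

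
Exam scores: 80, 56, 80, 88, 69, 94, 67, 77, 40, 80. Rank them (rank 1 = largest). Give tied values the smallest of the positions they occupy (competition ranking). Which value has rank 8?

Sorted (descending): 94, 88, 80, 80, 80, 77, 69, 67, 56, 40
The 3 values of 80 occupy positions 3–5 → each gets rank 3.
Rank 8 → value 67.

67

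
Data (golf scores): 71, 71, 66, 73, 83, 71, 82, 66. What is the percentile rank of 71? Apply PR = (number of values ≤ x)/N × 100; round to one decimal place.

62.5

N = 8.
Strictly below 71: 2. Equal to 71: 3.
PR = 5/8 × 100 = 62.5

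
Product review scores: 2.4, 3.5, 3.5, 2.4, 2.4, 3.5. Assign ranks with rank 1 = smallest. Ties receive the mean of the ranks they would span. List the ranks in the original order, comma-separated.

Sorted (ascending): 2.4, 2.4, 2.4, 3.5, 3.5, 3.5
The 3 values of 2.4 occupy positions 1–3 → average rank 2.
The 3 values of 3.5 occupy positions 4–6 → average rank 5.

2, 5, 5, 2, 2, 5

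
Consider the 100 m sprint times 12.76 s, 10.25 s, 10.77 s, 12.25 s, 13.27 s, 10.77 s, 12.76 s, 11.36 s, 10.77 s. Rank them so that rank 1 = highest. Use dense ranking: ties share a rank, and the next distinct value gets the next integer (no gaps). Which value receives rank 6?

10.25

Sorted (descending): 13.27, 12.76, 12.76, 12.25, 11.36, 10.77, 10.77, 10.77, 10.25
The 2 values of 12.76 share dense rank 2.
The 3 values of 10.77 share dense rank 5.
Remaining distinct values take the next consecutive integers.
Rank 6 → value 10.25.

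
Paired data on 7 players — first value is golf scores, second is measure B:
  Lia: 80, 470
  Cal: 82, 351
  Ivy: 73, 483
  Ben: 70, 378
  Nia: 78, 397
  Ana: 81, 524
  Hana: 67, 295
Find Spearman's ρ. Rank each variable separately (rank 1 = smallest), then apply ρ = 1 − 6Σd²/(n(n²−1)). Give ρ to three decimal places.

Ranks of variable 1: 5, 7, 3, 2, 4, 6, 1
Ranks of variable 2: 5, 2, 6, 3, 4, 7, 1
d = r₁ − r₂: 0, 5, -3, -1, 0, -1, 0
d²: 0, 25, 9, 1, 0, 1, 0; Σd² = 36
ρ = 1 − 6·36/(7·48) = 1 − 216/336 = 0.357

0.357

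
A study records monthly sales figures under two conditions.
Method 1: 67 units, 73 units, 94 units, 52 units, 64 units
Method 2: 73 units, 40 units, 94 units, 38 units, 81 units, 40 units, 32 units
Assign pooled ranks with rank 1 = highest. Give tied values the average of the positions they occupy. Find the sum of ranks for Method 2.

Sorted (descending): 94, 94, 81, 73, 73, 67, 64, 52, 40, 40, 38, 32
The 2 values of 94 occupy positions 1–2 → average rank (1+2)/2 = 1.5.
The 2 values of 73 occupy positions 4–5 → average rank (4+5)/2 = 4.5.
The 2 values of 40 occupy positions 9–10 → average rank (9+10)/2 = 9.5.
Method 2 values → pooled ranks: 73→4.5, 40→9.5, 94→1.5, 38→11, 81→3, 40→9.5, 32→12
Rank sum = 4.5 + 9.5 + 1.5 + 11 + 3 + 9.5 + 12 = 51

51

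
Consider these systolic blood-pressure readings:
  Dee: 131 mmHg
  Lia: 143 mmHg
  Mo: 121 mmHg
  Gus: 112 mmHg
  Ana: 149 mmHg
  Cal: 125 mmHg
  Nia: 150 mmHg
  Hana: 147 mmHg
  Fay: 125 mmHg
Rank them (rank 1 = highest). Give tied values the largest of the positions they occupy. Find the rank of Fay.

Sorted (descending): 150, 149, 147, 143, 131, 125, 125, 121, 112
The 2 values of 125 occupy positions 6–7 → each gets rank 7.
Fay has value 125 mmHg → rank 7.

7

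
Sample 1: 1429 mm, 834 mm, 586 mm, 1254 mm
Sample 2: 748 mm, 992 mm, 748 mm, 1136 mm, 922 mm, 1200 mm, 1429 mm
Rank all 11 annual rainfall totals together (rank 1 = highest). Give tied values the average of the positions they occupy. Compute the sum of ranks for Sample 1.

Sorted (descending): 1429, 1429, 1254, 1200, 1136, 992, 922, 834, 748, 748, 586
The 2 values of 1429 occupy positions 1–2 → average rank (1+2)/2 = 1.5.
The 2 values of 748 occupy positions 9–10 → average rank (9+10)/2 = 9.5.
Sample 1 values → pooled ranks: 1429→1.5, 834→8, 586→11, 1254→3
Rank sum = 1.5 + 8 + 11 + 3 = 23.5

23.5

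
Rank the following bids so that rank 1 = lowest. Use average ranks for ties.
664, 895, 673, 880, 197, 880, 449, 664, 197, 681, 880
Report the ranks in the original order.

Sorted (ascending): 197, 197, 449, 664, 664, 673, 681, 880, 880, 880, 895
The 2 values of 197 occupy positions 1–2 → average rank (1+2)/2 = 1.5.
The 2 values of 664 occupy positions 4–5 → average rank (4+5)/2 = 4.5.
The 3 values of 880 occupy positions 8–10 → average rank 9.

4.5, 11, 6, 9, 1.5, 9, 3, 4.5, 1.5, 7, 9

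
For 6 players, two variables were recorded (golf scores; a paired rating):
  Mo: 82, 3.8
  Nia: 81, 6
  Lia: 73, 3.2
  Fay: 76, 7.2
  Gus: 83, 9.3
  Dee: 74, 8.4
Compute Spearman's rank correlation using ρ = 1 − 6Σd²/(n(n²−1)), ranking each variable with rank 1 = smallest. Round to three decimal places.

Ranks of variable 1: 5, 4, 1, 3, 6, 2
Ranks of variable 2: 2, 3, 1, 4, 6, 5
d = r₁ − r₂: 3, 1, 0, -1, 0, -3
d²: 9, 1, 0, 1, 0, 9; Σd² = 20
ρ = 1 − 6·20/(6·35) = 1 − 120/210 = 0.429

0.429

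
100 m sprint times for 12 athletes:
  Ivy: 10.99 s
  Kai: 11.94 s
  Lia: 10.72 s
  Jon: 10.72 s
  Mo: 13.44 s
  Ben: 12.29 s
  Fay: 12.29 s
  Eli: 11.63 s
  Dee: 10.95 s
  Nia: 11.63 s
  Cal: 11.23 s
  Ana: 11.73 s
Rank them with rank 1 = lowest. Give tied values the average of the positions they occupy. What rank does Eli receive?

Sorted (ascending): 10.72, 10.72, 10.95, 10.99, 11.23, 11.63, 11.63, 11.73, 11.94, 12.29, 12.29, 13.44
The 2 values of 10.72 occupy positions 1–2 → average rank (1+2)/2 = 1.5.
The 2 values of 11.63 occupy positions 6–7 → average rank (6+7)/2 = 6.5.
The 2 values of 12.29 occupy positions 10–11 → average rank (10+11)/2 = 10.5.
Eli has value 11.63 s → rank 6.5.

6.5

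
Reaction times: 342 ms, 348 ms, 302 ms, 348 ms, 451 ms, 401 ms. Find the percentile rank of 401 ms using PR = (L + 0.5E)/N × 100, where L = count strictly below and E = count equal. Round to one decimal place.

75.0

N = 6.
Strictly below 401: 4. Equal to 401: 1.
PR = (4 + 0.5·1)/6 × 100 = 75.0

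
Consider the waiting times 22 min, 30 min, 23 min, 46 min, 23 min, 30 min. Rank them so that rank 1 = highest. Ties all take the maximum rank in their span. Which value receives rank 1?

Sorted (descending): 46, 30, 30, 23, 23, 22
The 2 values of 30 occupy positions 2–3 → each gets rank 3.
The 2 values of 23 occupy positions 4–5 → each gets rank 5.
Rank 1 → value 46.

46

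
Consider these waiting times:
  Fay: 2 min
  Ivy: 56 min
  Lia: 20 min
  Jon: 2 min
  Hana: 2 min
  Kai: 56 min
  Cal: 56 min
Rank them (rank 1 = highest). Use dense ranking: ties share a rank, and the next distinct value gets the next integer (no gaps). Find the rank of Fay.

3

Sorted (descending): 56, 56, 56, 20, 2, 2, 2
The 3 values of 56 share dense rank 1.
The 3 values of 2 share dense rank 3.
Remaining distinct values take the next consecutive integers.
Fay has value 2 min → rank 3.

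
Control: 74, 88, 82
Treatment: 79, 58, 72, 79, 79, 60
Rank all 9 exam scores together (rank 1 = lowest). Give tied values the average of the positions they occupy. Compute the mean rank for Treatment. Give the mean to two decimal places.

4.00

Sorted (ascending): 58, 60, 72, 74, 79, 79, 79, 82, 88
The 3 values of 79 occupy positions 5–7 → average rank 6.
Treatment values → pooled ranks: 79→6, 58→1, 72→3, 79→6, 79→6, 60→2
Mean rank = (6 + 1 + 3 + 6 + 6 + 2) / 6 = 4.00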